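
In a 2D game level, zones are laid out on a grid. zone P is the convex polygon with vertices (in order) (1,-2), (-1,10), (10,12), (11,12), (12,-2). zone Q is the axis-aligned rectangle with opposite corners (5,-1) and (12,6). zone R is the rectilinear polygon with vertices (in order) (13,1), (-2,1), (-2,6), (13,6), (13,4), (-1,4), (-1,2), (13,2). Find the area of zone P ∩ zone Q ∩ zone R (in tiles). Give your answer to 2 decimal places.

19.75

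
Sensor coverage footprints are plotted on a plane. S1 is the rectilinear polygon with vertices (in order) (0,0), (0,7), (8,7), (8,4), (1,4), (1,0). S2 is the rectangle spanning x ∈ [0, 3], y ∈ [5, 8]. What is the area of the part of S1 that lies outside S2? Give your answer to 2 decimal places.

22.00

|S1| = 28, |S1∩S2| = 6.
|S1 ∖ S2| = |S1| − |S1∩S2| = 28 − 6 = 22.00.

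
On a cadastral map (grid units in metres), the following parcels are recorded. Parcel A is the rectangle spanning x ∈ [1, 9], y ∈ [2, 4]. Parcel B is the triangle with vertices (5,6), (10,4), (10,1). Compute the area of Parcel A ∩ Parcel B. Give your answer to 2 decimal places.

The intersection is the polygon with vertices (9,4), (9,2), (7,4).
By the shoelace formula its area is 2.00.

2.00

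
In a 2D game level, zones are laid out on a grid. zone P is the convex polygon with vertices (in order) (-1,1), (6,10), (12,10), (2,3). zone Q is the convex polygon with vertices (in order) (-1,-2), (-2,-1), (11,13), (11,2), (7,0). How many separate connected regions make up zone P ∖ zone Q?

2

zone P ∖ zone Q splits into 2 disjoint pieces (area 13.1786, area 0.35).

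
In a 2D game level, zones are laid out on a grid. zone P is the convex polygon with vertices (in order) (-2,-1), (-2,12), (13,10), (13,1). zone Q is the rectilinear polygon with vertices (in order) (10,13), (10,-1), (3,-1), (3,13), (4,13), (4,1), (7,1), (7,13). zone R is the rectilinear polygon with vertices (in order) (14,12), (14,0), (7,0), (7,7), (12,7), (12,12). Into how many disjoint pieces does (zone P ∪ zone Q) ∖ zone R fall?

1

(zone P ∪ zone Q) ∖ zone R is a single connected region.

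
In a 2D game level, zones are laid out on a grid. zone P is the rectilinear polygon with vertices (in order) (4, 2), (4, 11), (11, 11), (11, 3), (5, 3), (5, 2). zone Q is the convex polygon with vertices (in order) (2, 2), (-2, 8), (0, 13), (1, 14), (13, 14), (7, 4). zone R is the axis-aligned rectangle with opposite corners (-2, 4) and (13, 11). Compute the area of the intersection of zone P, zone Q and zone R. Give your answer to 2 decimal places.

35.67

The intersection is the polygon with vertices (11,11), (11,10.667), (7,4), (4,4), (4,11).
By the shoelace formula its area is 35.67.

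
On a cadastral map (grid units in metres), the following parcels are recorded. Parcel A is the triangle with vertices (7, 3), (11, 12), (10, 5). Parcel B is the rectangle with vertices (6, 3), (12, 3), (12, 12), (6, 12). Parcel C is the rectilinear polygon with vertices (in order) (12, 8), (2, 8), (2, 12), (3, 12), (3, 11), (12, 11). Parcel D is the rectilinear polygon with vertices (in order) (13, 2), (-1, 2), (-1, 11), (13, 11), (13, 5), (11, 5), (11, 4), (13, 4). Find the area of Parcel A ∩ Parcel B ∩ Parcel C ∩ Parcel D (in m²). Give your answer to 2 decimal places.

The intersection is the polygon with vertices (9.222,8), (10.556,11), (10.857,11), (10.429,8).
By the shoelace formula its area is 2.26.

2.26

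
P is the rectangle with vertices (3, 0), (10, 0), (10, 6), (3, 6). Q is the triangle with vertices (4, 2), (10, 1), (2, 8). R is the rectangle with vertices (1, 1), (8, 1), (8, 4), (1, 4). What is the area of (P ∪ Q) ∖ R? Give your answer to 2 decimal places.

|P ∪ Q| = 43.7857.
|(P ∪ Q) ∩ R| = 15.
|(P ∪ Q) ∖ R| = 43.7857 − 15 = 28.79.

28.79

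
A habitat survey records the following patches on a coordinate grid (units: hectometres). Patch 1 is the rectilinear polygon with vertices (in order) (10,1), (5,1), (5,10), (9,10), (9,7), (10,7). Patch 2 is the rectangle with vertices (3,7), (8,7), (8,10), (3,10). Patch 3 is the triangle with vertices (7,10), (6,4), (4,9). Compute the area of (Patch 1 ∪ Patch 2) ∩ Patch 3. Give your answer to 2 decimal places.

The region (Patch 1 ∪ Patch 2) ∩ Patch 3 is the polygon with vertices (5,7), (4.8,7), (4,9), (7,10), (6,4), (5,6.5).
By the shoelace formula its area is 8.45.

8.45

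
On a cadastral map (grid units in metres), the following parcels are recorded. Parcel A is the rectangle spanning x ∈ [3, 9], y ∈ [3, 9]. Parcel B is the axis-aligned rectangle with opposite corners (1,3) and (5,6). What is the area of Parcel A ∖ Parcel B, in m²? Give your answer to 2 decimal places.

|Parcel A∩Parcel B|: x∈[3,5], y∈[3,6] → 2·3 = 6.
|Parcel A| = 36.
|Parcel A ∖ Parcel B| = |Parcel A| − |Parcel A∩Parcel B| = 36 − 6 = 30.00.

30.00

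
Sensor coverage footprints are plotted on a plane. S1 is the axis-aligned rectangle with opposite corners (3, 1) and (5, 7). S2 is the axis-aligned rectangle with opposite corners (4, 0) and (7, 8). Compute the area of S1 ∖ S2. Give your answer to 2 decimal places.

|S1∩S2|: x∈[4,5], y∈[1,7] → 1·6 = 6.
|S1| = 12.
|S1 ∖ S2| = |S1| − |S1∩S2| = 12 − 6 = 6.00.

6.00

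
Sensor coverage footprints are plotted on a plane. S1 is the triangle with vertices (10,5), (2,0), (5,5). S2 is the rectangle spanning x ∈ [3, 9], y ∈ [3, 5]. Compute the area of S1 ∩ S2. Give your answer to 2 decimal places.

The intersection is the polygon with vertices (6.8,3), (3.8,3), (5,5), (9,5), (9,4.375).
By the shoelace formula its area is 7.69.

7.69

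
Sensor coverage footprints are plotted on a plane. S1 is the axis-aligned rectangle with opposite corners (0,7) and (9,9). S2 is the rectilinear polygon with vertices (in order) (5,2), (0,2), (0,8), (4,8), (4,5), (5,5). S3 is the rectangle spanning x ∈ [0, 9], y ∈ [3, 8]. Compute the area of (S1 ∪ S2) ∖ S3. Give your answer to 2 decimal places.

|S1 ∪ S2| = 41.
|(S1 ∪ S2) ∩ S3| = 27.
|(S1 ∪ S2) ∖ S3| = 41 − 27 = 14.00.

14.00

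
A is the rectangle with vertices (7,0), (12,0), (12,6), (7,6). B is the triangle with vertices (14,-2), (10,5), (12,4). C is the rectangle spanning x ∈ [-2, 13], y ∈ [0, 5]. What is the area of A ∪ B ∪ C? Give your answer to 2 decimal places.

By inclusion–exclusion:
Individual areas: |A| = 30, |B| = 5, |C| = 75.
|A∩B| = 2.5.
|A∩C|: x∈[7,12], y∈[0,5] → 5·5 = 25.
|B∩C| = 4.3571.
|A∩B∩C| = 2.5.
|A ∪ B ∪ C| = 110 − 31.8571 + 2.5 = 80.64.

80.64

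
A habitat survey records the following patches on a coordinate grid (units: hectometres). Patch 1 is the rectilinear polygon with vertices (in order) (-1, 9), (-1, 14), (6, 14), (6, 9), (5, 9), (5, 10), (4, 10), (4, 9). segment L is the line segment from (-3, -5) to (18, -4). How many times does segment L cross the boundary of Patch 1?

0

The segment lies entirely outside Patch 1 and never meets its boundary.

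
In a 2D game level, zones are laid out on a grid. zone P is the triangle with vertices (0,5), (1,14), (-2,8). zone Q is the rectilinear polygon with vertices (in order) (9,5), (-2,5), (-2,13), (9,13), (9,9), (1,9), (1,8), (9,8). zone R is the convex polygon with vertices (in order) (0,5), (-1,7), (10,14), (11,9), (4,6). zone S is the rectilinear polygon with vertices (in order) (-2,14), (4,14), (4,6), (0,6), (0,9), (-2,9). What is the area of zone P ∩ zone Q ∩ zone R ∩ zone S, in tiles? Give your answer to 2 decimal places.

0.36

The intersection is the polygon with vertices (0.315,7.837), (0.111,6), (0,6), (0,7.636).
By the shoelace formula its area is 0.36.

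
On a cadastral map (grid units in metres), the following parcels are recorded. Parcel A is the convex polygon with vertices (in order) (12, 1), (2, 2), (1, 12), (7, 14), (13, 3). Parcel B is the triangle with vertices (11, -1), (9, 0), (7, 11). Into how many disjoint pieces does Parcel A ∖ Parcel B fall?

1

Parcel A ∖ Parcel B is a single connected region.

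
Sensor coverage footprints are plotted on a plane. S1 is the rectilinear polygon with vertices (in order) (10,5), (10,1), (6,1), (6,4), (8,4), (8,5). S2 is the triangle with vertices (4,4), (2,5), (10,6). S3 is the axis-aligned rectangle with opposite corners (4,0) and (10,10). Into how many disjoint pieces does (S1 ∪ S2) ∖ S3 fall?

(S1 ∪ S2) ∖ S3 is a single connected region.

1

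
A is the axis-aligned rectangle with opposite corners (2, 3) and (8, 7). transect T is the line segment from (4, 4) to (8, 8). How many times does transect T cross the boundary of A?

The segment meets the boundary at (7,7).

1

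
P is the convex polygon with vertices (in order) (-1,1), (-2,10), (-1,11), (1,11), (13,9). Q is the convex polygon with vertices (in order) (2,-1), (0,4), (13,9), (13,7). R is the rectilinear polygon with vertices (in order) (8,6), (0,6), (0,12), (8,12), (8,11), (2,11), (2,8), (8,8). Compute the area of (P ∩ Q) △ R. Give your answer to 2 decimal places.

|P ∩ Q| = 14.8256.
|(P ∩ Q) ∩ R| = 1.4898.
|(P ∩ Q) △ R| = 14.8256 + 30 − 2.9797 = 41.85.

41.85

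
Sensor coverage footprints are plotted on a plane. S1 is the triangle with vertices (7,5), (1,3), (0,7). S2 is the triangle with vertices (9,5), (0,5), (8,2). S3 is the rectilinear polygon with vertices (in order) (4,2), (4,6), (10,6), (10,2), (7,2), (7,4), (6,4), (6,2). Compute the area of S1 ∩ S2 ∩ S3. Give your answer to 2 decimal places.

The intersection is the polygon with vertices (7,5), (4,4), (4,5).
By the shoelace formula its area is 1.50.

1.50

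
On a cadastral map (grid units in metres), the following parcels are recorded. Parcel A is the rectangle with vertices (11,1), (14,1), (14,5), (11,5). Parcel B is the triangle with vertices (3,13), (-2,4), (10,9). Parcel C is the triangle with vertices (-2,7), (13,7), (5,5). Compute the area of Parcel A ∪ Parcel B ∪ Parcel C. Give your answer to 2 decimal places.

By inclusion–exclusion:
Individual areas: |Parcel A| = 12, |Parcel B| = 41.5, |Parcel C| = 15.
|Parcel A∩Parcel B| = 0.
|Parcel A∩Parcel C| = 0.
|Parcel B∩Parcel C| = 4.0508.
|Parcel A∩Parcel B∩Parcel C| = 0.
|Parcel A ∪ Parcel B ∪ Parcel C| = 68.5 − 4.0508 + 0 = 64.45.

64.45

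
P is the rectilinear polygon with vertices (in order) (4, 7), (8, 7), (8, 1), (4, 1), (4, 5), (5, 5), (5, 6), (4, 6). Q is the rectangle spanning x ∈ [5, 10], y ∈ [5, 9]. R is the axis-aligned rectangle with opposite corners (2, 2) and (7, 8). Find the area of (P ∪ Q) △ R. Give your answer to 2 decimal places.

35.00

|P ∪ Q| = 37.
|(P ∪ Q) ∩ R| = 16.
|(P ∪ Q) △ R| = 37 + 30 − 32 = 35.00.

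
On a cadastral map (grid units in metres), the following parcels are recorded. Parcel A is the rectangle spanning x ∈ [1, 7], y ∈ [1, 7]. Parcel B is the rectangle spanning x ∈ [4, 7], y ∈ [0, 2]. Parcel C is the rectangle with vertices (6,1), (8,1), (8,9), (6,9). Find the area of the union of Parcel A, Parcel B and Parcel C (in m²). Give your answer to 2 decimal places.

49.00

By inclusion–exclusion:
Individual areas: |Parcel A| = 36, |Parcel B| = 6, |Parcel C| = 16.
|Parcel A∩Parcel B|: x∈[4,7], y∈[1,2] → 3·1 = 3.
|Parcel A∩Parcel C|: x∈[6,7], y∈[1,7] → 1·6 = 6.
|Parcel B∩Parcel C|: x∈[6,7], y∈[1,2] → 1·1 = 1.
|Parcel A∩Parcel B∩Parcel C| = 1.
|Parcel A ∪ Parcel B ∪ Parcel C| = 58 − 10 + 1 = 49.00.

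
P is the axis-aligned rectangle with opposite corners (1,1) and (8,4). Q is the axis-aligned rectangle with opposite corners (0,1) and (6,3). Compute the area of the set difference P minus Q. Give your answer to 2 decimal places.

11.00

|P∩Q|: x∈[1,6], y∈[1,3] → 5·2 = 10.
|P| = 21.
|P ∖ Q| = |P| − |P∩Q| = 21 − 10 = 11.00.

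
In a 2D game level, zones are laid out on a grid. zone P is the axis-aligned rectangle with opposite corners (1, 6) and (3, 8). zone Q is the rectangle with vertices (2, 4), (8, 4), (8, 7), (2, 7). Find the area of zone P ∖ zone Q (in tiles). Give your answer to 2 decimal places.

3.00

|zone P∩zone Q|: x∈[2,3], y∈[6,7] → 1·1 = 1.
|zone P| = 4.
|zone P ∖ zone Q| = |zone P| − |zone P∩zone Q| = 4 − 1 = 3.00.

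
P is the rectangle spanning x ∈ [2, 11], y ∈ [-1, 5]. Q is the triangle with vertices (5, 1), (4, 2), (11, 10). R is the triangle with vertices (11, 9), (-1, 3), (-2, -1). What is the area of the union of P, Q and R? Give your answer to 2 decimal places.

By inclusion–exclusion:
Individual areas: |P| = 54, |Q| = 7.5, |R| = 21.
|P∩Q| = 4.8958.
|P∩R| = 5.3038.
|Q∩R| = 0.3762.
|P∩Q∩R| = 0.
|P ∪ Q ∪ R| = 82.5 − 10.5759 + 0 = 71.92.

71.92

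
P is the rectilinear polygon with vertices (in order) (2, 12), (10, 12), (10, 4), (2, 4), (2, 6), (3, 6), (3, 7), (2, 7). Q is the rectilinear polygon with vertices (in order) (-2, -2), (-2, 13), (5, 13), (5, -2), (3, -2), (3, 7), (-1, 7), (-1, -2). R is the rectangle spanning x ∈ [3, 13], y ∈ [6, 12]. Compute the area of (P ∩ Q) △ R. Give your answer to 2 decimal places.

|P ∩ Q| = 21.
|(P ∩ Q) ∩ R| = 12.
|(P ∩ Q) △ R| = 21 + 60 − 24 = 57.00.

57.00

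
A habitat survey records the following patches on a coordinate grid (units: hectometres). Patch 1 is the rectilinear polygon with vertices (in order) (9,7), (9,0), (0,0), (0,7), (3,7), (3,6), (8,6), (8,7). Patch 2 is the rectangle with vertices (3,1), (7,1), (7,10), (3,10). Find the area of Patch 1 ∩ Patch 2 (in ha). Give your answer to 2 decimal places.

20.00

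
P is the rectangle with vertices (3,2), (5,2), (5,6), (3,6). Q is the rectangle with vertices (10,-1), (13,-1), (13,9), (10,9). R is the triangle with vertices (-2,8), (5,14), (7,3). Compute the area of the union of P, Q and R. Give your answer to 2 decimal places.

By inclusion–exclusion:
Individual areas: |P| = 8, |Q| = 30, |R| = 44.5.
|P∩Q| = 0 (no overlap).
|P∩R| = 2.6667.
|Q∩R| = 0.
|P∩Q∩R| = 0.
|P ∪ Q ∪ R| = 82.5 − 2.6667 + 0 = 79.83.

79.83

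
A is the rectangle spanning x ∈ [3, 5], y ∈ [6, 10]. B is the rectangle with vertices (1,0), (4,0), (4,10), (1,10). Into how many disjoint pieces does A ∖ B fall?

1

A ∖ B is a single connected region.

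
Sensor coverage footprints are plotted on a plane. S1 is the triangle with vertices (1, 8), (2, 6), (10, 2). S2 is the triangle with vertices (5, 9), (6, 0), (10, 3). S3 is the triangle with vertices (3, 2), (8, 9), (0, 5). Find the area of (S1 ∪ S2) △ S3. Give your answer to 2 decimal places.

32.78

|S1 ∪ S2| = 23.8482.
|(S1 ∪ S2) ∩ S3| = 4.5341.
|(S1 ∪ S2) △ S3| = 23.8482 + 18 − 9.0682 = 32.78.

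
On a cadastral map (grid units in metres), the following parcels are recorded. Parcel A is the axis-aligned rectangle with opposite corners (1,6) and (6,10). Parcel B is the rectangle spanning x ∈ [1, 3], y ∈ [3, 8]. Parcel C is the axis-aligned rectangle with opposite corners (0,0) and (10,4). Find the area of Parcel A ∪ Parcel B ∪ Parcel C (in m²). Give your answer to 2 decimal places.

By inclusion–exclusion:
Individual areas: |Parcel A| = 20, |Parcel B| = 10, |Parcel C| = 40.
|Parcel A∩Parcel B|: x∈[1,3], y∈[6,8] → 2·2 = 4.
|Parcel A∩Parcel C| = 0 (no overlap).
|Parcel B∩Parcel C|: x∈[1,3], y∈[3,4] → 2·1 = 2.
|Parcel A∩Parcel B∩Parcel C| = 0.
|Parcel A ∪ Parcel B ∪ Parcel C| = 70 − 6 + 0 = 64.00.

64.00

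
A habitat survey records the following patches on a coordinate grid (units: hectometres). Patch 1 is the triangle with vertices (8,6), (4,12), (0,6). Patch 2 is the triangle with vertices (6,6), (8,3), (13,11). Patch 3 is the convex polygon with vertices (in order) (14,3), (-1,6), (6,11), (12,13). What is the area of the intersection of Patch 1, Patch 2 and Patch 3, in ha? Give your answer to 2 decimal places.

The intersection is the polygon with vertices (6,6), (7.355,6.968), (8,6).
By the shoelace formula its area is 0.97.

0.97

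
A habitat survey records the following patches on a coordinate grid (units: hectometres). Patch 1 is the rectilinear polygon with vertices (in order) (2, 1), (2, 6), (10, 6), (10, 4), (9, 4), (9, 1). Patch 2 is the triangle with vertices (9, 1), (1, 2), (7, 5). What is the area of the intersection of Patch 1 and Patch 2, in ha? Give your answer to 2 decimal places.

14.69

The intersection is the polygon with vertices (2,2.5), (7,5), (9,1), (2,1.875).
By the shoelace formula its area is 14.69.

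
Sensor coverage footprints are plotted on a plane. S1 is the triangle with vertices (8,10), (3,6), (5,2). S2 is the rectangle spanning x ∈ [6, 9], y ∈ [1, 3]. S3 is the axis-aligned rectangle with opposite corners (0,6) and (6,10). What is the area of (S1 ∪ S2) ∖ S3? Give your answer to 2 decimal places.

|S1 ∪ S2| = 20.
|(S1 ∪ S2) ∩ S3| = 3.6.
|(S1 ∪ S2) ∖ S3| = 20 − 3.6 = 16.40.

16.40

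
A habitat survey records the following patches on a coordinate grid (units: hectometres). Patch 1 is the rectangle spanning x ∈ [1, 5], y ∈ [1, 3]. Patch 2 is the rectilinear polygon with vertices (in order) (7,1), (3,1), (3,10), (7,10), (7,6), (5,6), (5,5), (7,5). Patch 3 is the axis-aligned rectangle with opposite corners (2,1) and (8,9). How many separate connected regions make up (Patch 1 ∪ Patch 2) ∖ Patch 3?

2

(Patch 1 ∪ Patch 2) ∖ Patch 3 splits into 2 disjoint pieces (area 2, area 4).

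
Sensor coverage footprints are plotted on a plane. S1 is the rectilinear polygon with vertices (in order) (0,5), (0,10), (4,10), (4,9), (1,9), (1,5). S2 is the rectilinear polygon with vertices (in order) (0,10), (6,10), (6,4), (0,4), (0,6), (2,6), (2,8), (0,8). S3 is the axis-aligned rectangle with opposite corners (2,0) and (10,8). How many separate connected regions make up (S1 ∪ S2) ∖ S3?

1

(S1 ∪ S2) ∖ S3 is a single connected region.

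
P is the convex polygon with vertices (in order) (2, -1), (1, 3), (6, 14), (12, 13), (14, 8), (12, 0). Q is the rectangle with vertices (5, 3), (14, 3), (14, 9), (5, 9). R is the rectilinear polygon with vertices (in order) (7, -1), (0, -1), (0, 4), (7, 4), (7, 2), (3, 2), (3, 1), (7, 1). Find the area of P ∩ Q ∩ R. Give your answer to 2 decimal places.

The intersection is the polygon with vertices (5,3), (5,4), (7,4), (7,3).
By the shoelace formula its area is 2.00.

2.00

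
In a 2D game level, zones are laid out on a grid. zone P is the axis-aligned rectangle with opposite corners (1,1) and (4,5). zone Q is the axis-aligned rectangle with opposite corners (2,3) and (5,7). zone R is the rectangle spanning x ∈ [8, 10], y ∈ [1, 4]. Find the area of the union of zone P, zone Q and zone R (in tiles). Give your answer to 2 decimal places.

By inclusion–exclusion:
Individual areas: |zone P| = 12, |zone Q| = 12, |zone R| = 6.
|zone P∩zone Q|: x∈[2,4], y∈[3,5] → 2·2 = 4.
|zone P∩zone R| = 0 (no overlap).
|zone Q∩zone R| = 0 (no overlap).
|zone P∩zone Q∩zone R| = 0.
|zone P ∪ zone Q ∪ zone R| = 30 − 4 + 0 = 26.00.

26.00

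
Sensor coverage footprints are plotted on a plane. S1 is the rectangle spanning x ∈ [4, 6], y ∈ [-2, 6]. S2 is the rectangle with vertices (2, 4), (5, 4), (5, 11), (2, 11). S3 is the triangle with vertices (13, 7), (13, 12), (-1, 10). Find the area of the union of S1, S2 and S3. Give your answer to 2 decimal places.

By inclusion–exclusion:
Individual areas: |S1| = 16, |S2| = 21, |S3| = 35.
|S1∩S2|: x∈[4,5], y∈[4,6] → 1·2 = 2.
|S1∩S3| = 0.
|S2∩S3| = 4.8214.
|S1∩S2∩S3| = 0.
|S1 ∪ S2 ∪ S3| = 72 − 6.8214 + 0 = 65.18.

65.18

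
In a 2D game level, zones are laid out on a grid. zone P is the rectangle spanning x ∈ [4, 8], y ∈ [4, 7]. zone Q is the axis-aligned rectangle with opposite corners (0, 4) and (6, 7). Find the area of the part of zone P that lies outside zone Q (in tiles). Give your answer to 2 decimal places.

6.00

|zone P∩zone Q|: x∈[4,6], y∈[4,7] → 2·3 = 6.
|zone P| = 12.
|zone P ∖ zone Q| = |zone P| − |zone P∩zone Q| = 12 − 6 = 6.00.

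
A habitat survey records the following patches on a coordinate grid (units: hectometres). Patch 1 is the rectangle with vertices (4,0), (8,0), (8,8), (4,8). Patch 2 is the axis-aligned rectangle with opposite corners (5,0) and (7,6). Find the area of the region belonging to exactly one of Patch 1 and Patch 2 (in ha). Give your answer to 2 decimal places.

20.00

|Patch 1∩Patch 2|: x∈[5,7], y∈[0,6] → 2·6 = 12.
|Patch 1 △ Patch 2| = |Patch 1| + |Patch 2| − 2·|Patch 1∩Patch 2| = 32 + 12 − 24 = 20.00.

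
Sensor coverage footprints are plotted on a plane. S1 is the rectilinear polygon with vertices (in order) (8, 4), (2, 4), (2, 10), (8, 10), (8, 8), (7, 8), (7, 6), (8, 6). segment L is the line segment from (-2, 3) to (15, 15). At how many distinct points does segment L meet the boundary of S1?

2

The segment meets the boundary at (7.917,10), (2,5.824).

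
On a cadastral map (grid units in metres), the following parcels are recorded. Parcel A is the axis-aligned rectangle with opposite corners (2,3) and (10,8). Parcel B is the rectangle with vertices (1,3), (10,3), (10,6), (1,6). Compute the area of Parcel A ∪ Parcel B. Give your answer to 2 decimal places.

By inclusion–exclusion:
Individual areas: |Parcel A| = 40, |Parcel B| = 27.
|Parcel A∩Parcel B|: x∈[2,10], y∈[3,6] → 8·3 = 24.
|Parcel A ∪ Parcel B| = 67 − 24 = 43.00.

43.00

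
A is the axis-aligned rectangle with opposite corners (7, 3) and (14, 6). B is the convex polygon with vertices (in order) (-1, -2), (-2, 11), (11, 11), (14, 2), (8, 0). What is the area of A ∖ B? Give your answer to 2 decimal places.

|A| = 21, |A∩B| = 18.5.
|A ∖ B| = |A| − |A∩B| = 21 − 18.5 = 2.50.

2.50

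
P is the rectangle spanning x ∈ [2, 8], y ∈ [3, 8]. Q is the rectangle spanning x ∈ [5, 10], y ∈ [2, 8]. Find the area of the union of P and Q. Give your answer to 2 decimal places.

By inclusion–exclusion:
Individual areas: |P| = 30, |Q| = 30.
|P∩Q|: x∈[5,8], y∈[3,8] → 3·5 = 15.
|P ∪ Q| = 60 − 15 = 45.00.

45.00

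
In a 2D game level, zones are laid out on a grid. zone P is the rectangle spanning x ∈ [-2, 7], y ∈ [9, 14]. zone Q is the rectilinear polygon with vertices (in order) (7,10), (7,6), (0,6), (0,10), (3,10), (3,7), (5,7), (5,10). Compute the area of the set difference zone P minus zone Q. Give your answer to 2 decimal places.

|zone P| = 45, |zone P∩zone Q| = 5.
|zone P ∖ zone Q| = |zone P| − |zone P∩zone Q| = 45 − 5 = 40.00.

40.00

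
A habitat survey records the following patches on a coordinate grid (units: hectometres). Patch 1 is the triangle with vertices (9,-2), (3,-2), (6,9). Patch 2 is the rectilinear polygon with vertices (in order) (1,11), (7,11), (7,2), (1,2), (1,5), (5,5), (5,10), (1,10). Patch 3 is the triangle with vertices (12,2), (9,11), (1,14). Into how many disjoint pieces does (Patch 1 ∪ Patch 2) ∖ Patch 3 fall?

(Patch 1 ∪ Patch 2) ∖ Patch 3 splits into 2 disjoint pieces (area 46.2576, area 3.2083).

2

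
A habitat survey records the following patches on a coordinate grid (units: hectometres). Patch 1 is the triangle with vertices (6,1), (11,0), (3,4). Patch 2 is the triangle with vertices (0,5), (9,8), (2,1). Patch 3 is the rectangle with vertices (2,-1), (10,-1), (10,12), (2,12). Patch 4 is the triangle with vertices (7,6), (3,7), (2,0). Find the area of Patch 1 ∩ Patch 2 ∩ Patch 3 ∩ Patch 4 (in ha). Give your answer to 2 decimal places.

The intersection is the polygon with vertices (4,3), (3,4), (4.333,3.333).
By the shoelace formula its area is 0.33.

0.33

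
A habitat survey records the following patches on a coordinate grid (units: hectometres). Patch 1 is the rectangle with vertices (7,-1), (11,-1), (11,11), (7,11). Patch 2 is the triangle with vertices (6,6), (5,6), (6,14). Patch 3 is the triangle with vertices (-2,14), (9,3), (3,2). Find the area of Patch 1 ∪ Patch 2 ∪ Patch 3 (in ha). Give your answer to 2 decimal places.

By inclusion–exclusion:
Individual areas: |Patch 1| = 48, |Patch 2| = 4, |Patch 3| = 38.5.
|Patch 1∩Patch 2| = 0.
|Patch 1∩Patch 3| = 2.3333.
|Patch 2∩Patch 3| = 0.4444.
|Patch 1∩Patch 2∩Patch 3| = 0.
|Patch 1 ∪ Patch 2 ∪ Patch 3| = 90.5 − 2.7778 + 0 = 87.72.

87.72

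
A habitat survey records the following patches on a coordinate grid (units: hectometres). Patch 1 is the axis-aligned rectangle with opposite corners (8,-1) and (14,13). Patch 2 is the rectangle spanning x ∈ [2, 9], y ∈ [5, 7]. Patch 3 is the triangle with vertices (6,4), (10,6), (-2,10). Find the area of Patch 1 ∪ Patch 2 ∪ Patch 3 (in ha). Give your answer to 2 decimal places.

By inclusion–exclusion:
Individual areas: |Patch 1| = 84, |Patch 2| = 14, |Patch 3| = 20.
|Patch 1∩Patch 2|: x∈[8,9], y∈[5,7] → 1·2 = 2.
|Patch 1∩Patch 3| = 1.6667.
|Patch 2∩Patch 3| = 10.4167.
|Patch 1∩Patch 2∩Patch 3| = 1.25.
|Patch 1 ∪ Patch 2 ∪ Patch 3| = 118 − 14.0833 + 1.25 = 105.17.

105.17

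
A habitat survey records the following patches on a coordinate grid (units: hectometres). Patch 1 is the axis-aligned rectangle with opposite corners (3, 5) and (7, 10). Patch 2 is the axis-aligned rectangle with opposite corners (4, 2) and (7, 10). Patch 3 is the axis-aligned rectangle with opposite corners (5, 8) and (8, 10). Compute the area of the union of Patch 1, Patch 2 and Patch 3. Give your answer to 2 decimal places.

31.00

By inclusion–exclusion:
Individual areas: |Patch 1| = 20, |Patch 2| = 24, |Patch 3| = 6.
|Patch 1∩Patch 2|: x∈[4,7], y∈[5,10] → 3·5 = 15.
|Patch 1∩Patch 3|: x∈[5,7], y∈[8,10] → 2·2 = 4.
|Patch 2∩Patch 3|: x∈[5,7], y∈[8,10] → 2·2 = 4.
|Patch 1∩Patch 2∩Patch 3| = 4.
|Patch 1 ∪ Patch 2 ∪ Patch 3| = 50 − 23 + 4 = 31.00.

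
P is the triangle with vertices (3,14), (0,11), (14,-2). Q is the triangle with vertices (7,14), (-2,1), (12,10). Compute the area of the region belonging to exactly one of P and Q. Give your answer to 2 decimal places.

67.04

|P| = 40.5, |Q| = 50.5, |P∩Q| = 11.9797.
|P △ Q| = |P| + |Q| − 2·|P∩Q| = 40.5 + 50.5 − 23.9595 = 67.04.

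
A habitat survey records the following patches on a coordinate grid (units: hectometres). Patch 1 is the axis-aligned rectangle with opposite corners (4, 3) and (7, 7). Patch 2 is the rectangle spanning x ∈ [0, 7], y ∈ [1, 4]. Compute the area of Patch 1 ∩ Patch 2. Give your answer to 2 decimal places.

|Patch 1∩Patch 2|: x∈[4,7], y∈[3,4] → 3·1 = 3.

3.00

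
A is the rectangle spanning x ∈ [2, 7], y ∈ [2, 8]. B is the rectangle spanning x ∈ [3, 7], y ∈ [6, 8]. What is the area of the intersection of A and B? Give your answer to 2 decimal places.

|A∩B|: x∈[3,7], y∈[6,8] → 4·2 = 8.

8.00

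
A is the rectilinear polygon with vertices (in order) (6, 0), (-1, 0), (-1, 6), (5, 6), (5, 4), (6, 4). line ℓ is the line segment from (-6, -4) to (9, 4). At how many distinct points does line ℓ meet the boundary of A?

2

The segment meets the boundary at (6,2.4), (1.5,0).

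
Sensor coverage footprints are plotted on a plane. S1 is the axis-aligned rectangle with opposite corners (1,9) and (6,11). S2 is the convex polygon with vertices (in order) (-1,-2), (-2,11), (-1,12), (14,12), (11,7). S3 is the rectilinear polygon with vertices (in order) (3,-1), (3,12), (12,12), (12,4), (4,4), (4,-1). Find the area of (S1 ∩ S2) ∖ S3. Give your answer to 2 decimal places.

|S1 ∩ S2| = 10.
|(S1 ∩ S2) ∩ S3| = 6.
|(S1 ∩ S2) ∖ S3| = 10 − 6 = 4.00.

4.00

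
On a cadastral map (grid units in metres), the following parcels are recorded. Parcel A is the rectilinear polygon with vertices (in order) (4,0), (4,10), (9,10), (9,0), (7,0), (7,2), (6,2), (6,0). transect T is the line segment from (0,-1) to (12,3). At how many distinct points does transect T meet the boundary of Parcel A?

The segment meets the boundary at (7,1.333), (9,2), (6,1), (4,0.333).

4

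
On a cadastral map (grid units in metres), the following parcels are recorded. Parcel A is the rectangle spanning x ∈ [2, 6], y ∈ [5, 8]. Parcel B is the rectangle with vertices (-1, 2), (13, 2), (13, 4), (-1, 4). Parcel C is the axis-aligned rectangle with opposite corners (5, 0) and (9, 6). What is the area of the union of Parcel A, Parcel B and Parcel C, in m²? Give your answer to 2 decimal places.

By inclusion–exclusion:
Individual areas: |Parcel A| = 12, |Parcel B| = 28, |Parcel C| = 24.
|Parcel A∩Parcel B| = 0 (no overlap).
|Parcel A∩Parcel C|: x∈[5,6], y∈[5,6] → 1·1 = 1.
|Parcel B∩Parcel C|: x∈[5,9], y∈[2,4] → 4·2 = 8.
|Parcel A∩Parcel B∩Parcel C| = 0.
|Parcel A ∪ Parcel B ∪ Parcel C| = 64 − 9 + 0 = 55.00.

55.00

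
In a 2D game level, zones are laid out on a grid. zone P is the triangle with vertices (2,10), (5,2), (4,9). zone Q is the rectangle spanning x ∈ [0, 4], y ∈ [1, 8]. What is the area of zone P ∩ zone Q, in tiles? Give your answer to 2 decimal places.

2.08

The intersection is the polygon with vertices (2.75,8), (4,8), (4,4.667).
By the shoelace formula its area is 2.08.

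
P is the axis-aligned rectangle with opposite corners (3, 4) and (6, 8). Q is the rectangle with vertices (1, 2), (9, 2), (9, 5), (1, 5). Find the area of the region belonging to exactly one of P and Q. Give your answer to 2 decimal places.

30.00

|P∩Q|: x∈[3,6], y∈[4,5] → 3·1 = 3.
|P △ Q| = |P| + |Q| − 2·|P∩Q| = 12 + 24 − 6 = 30.00.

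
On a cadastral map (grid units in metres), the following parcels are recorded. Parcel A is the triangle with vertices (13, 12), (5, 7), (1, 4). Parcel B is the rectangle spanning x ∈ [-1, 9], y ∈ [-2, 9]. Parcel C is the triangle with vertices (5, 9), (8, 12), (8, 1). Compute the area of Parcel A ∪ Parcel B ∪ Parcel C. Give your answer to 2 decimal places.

114.95

By inclusion–exclusion:
Individual areas: |Parcel A| = 2, |Parcel B| = 110, |Parcel C| = 16.5.
|Parcel A∩Parcel B| = 1.55.
|Parcel A∩Parcel C| = 0.6034.
|Parcel B∩Parcel C| = 12.
|Parcel A∩Parcel B∩Parcel C| = 0.6034.
|Parcel A ∪ Parcel B ∪ Parcel C| = 128.5 − 14.1534 + 0.6034 = 114.95.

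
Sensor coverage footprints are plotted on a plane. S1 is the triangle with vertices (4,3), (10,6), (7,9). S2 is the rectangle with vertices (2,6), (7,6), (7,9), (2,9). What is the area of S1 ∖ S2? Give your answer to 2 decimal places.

11.25

|S1| = 13.5, |S1∩S2| = 2.25.
|S1 ∖ S2| = |S1| − |S1∩S2| = 13.5 − 2.25 = 11.25.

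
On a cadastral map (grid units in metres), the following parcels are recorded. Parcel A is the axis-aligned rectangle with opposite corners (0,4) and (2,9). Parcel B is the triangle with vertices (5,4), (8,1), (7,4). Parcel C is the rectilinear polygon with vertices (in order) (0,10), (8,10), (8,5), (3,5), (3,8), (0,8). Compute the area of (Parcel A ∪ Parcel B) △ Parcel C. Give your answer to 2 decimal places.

|Parcel A ∪ Parcel B| = 13.
|(Parcel A ∪ Parcel B) ∩ Parcel C| = 2.
|(Parcel A ∪ Parcel B) △ Parcel C| = 13 + 31 − 4 = 40.00.

40.00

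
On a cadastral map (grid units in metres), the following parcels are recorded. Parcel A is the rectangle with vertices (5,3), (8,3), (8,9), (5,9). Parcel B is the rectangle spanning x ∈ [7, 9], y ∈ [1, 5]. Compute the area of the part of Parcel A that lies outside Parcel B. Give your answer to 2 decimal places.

|Parcel A∩Parcel B|: x∈[7,8], y∈[3,5] → 1·2 = 2.
|Parcel A| = 18.
|Parcel A ∖ Parcel B| = |Parcel A| − |Parcel A∩Parcel B| = 18 − 2 = 16.00.

16.00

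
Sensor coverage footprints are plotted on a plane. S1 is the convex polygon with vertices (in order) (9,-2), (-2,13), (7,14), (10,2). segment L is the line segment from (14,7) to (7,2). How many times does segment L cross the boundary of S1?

The segment meets the boundary at (9.545,3.818).

1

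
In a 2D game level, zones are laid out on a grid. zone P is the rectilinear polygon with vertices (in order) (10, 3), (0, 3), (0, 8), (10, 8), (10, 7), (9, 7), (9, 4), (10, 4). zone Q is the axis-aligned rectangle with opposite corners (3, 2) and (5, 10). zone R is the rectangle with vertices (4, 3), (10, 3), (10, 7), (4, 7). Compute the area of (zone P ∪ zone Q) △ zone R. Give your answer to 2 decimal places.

|zone P ∪ zone Q| = 53.
|(zone P ∪ zone Q) ∩ zone R| = 21.
|(zone P ∪ zone Q) △ zone R| = 53 + 24 − 42 = 35.00.

35.00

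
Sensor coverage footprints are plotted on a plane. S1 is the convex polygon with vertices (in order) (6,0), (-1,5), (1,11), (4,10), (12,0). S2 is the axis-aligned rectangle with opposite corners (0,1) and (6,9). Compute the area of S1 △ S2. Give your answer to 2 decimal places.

39.25

|S1| = 70, |S2| = 48, |S1∩S2| = 39.3762.
|S1 △ S2| = |S1| + |S2| − 2·|S1∩S2| = 70 + 48 − 78.7524 = 39.25.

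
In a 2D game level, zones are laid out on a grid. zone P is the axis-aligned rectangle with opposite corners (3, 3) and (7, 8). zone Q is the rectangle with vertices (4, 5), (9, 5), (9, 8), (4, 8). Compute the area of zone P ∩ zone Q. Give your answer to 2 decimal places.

|zone P∩zone Q|: x∈[4,7], y∈[5,8] → 3·3 = 9.

9.00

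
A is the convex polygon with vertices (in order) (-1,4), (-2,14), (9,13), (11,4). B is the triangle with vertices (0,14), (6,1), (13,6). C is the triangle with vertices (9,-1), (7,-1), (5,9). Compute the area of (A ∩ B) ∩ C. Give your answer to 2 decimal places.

2.50

The region (A ∩ B) ∩ C is the polygon with vertices (6,4), (5,9), (7,4).
By the shoelace formula its area is 2.50.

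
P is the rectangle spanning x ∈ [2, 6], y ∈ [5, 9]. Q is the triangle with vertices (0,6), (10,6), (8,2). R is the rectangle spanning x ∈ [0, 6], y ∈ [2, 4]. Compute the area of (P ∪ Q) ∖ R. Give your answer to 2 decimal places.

|P ∪ Q| = 32.
|(P ∪ Q) ∩ R| = 1.
|(P ∪ Q) ∖ R| = 32 − 1 = 31.00.

31.00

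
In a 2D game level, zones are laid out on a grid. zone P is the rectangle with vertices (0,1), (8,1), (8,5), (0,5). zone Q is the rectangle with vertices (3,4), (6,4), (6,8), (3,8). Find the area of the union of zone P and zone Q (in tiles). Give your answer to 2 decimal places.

41.00

By inclusion–exclusion:
Individual areas: |zone P| = 32, |zone Q| = 12.
|zone P∩zone Q|: x∈[3,6], y∈[4,5] → 3·1 = 3.
|zone P ∪ zone Q| = 44 − 3 = 41.00.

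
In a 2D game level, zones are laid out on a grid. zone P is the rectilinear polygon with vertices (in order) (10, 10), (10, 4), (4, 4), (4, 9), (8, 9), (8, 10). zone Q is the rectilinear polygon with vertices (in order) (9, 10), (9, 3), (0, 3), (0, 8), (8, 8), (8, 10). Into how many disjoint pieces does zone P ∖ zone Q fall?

2

zone P ∖ zone Q splits into 2 disjoint pieces (area 6, area 4).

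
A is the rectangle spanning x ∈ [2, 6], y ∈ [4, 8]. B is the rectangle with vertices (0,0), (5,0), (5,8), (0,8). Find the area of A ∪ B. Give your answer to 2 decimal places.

44.00

By inclusion–exclusion:
Individual areas: |A| = 16, |B| = 40.
|A∩B|: x∈[2,5], y∈[4,8] → 3·4 = 12.
|A ∪ B| = 56 − 12 = 44.00.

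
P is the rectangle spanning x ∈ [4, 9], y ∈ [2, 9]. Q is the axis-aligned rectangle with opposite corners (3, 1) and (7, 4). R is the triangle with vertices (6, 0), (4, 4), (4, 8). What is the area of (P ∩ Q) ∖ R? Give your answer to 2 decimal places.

4.50

|P ∩ Q| = 6.
|(P ∩ Q) ∩ R| = 1.5.
|(P ∩ Q) ∖ R| = 6 − 1.5 = 4.50.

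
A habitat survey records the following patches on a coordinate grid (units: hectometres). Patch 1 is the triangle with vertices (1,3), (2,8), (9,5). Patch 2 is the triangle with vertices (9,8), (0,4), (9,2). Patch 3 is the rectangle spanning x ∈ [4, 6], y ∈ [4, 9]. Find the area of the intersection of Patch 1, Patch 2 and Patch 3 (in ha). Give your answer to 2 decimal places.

4.24

The intersection is the polygon with vertices (5.564,6.473), (6,6.286), (6,4.25), (5,4), (4,4), (4,5.778).
By the shoelace formula its area is 4.24.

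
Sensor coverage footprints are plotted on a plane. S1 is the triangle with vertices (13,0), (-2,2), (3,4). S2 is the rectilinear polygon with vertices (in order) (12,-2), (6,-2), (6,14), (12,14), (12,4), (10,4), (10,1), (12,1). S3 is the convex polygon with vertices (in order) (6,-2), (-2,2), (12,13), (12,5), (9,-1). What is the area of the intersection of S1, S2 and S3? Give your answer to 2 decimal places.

The intersection is the polygon with vertices (6,2.8), (10,1.2), (10,1), (9.719,0.438), (6,0.933).
By the shoelace formula its area is 5.25.

5.25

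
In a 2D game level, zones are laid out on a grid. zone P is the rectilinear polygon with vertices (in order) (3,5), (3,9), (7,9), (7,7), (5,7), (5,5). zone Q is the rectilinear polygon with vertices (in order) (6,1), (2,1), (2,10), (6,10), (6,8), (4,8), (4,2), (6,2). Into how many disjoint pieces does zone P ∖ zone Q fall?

1

zone P ∖ zone Q is a single connected region.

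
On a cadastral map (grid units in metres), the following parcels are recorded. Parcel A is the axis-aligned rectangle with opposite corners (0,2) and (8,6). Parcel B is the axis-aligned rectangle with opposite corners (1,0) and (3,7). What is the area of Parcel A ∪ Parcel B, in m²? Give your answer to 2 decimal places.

By inclusion–exclusion:
Individual areas: |Parcel A| = 32, |Parcel B| = 14.
|Parcel A∩Parcel B|: x∈[1,3], y∈[2,6] → 2·4 = 8.
|Parcel A ∪ Parcel B| = 46 − 8 = 38.00.

38.00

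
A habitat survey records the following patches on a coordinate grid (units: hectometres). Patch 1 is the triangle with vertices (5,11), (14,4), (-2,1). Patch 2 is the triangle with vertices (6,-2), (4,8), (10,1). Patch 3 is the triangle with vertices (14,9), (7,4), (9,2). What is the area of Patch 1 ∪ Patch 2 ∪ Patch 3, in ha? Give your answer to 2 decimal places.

By inclusion–exclusion:
Individual areas: |Patch 1| = 69.5, |Patch 2| = 23, |Patch 3| = 12.
|Patch 1∩Patch 2| = 9.4174.
|Patch 1∩Patch 3| = 8.4213.
|Patch 2∩Patch 3| = 0.6056.
|Patch 1∩Patch 2∩Patch 3| = 0.4212.
|Patch 1 ∪ Patch 2 ∪ Patch 3| = 104.5 − 18.4443 + 0.4212 = 86.48.

86.48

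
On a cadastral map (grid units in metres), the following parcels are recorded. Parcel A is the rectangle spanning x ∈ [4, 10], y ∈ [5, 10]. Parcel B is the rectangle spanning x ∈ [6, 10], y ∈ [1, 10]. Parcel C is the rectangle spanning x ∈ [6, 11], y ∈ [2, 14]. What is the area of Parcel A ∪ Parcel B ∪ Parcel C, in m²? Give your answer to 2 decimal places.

74.00

By inclusion–exclusion:
Individual areas: |Parcel A| = 30, |Parcel B| = 36, |Parcel C| = 60.
|Parcel A∩Parcel B|: x∈[6,10], y∈[5,10] → 4·5 = 20.
|Parcel A∩Parcel C|: x∈[6,10], y∈[5,10] → 4·5 = 20.
|Parcel B∩Parcel C|: x∈[6,10], y∈[2,10] → 4·8 = 32.
|Parcel A∩Parcel B∩Parcel C| = 20.
|Parcel A ∪ Parcel B ∪ Parcel C| = 126 − 72 + 20 = 74.00.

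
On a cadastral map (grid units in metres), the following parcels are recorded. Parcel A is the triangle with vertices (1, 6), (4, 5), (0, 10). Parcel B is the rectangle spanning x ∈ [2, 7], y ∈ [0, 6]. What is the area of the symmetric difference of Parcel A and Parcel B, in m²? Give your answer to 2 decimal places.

|Parcel A| = 5.5, |Parcel B| = 30, |Parcel A∩Parcel B| = 0.9333.
|Parcel A △ Parcel B| = |Parcel A| + |Parcel B| − 2·|Parcel A∩Parcel B| = 5.5 + 30 − 1.8667 = 33.63.

33.63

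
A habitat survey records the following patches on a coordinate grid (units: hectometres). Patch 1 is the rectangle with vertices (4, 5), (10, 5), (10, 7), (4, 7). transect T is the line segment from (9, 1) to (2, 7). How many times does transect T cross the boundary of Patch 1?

2

The segment meets the boundary at (4,5.286), (4.333,5).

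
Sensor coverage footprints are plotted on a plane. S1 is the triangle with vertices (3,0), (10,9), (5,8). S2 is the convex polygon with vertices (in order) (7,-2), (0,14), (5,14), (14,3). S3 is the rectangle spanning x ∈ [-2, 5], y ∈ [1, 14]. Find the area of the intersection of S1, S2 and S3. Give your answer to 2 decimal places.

2.34

The intersection is the polygon with vertices (4.136,4.545), (5,8), (5,2.571).
By the shoelace formula its area is 2.34.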